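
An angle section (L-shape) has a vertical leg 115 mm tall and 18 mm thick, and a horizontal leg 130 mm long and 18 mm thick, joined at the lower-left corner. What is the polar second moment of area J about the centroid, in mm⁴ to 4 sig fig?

Break the section into simple shapes (no overlaps), measuring from the bottom-left corner of the bounding box.
Vertical leg: 18 × 115, A = 2 070 mm², y = 57.5 mm, Ī = 2 281 313 mm⁴.
Horizontal leg (remainder): 112 × 18, A = 2 016 mm², y = 9 mm, Ī = 54 432 mm⁴.
Centroid: ȳ = ΣA·y / ΣA = 33.5705 mm.
Transfer each piece to the centroidal x-axis using Ī + A·d² with d = y − 33.5705:
  vertical leg: d = 23.9295 mm → contributes +3 466 639 mm⁴
  horizontal leg (remainder): d = -24.5705 mm → contributes +1 271 509 mm⁴
Total I = 4 738 148 mm⁴.
For the y-axis: x̄ = 41.0705 mm.
Repeating about the centroidal y-axis gives I_y = 6 478 366 mm⁴.
Polar second moment: J = I_x + I_y = 11 216 514 mm⁴.

J ≈ 1.122 × 10⁷ mm⁴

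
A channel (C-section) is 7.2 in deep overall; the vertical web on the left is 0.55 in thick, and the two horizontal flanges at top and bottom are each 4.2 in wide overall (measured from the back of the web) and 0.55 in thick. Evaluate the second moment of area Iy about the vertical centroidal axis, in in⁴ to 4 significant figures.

Iy ≈ 13.35 in⁴

Decompose the section into non-overlapping parts with the origin at the bottom-left of its bounding rectangle.
Web: 0.55 × 7.2, A = 3.96 in², x = 0.275 in, Ī = 0.099825 in⁴.
Top flange (beyond web): 3.65 × 0.55, A = 2.0075 in², x = 2.375 in, Ī = 2.22874 in⁴.
Bottom flange (beyond web): 3.65 × 0.55, A = 2.0075 in², x = 2.375 in, Ī = 2.22874 in⁴.
Centroid: x̄ = ΣA·x / ΣA = 1.33224 in.
Transfer each piece to the vertical centroidal axis using Ī + A·d² with d = x − 1.33224:
  web: d = -1.05724 in → contributes +4.52615 in⁴
  top flange (beyond web): d = 1.04276 in → contributes +4.41159 in⁴
  bottom flange (beyond web): d = 1.04276 in → contributes +4.41159 in⁴
Total I = 13.3493 in⁴.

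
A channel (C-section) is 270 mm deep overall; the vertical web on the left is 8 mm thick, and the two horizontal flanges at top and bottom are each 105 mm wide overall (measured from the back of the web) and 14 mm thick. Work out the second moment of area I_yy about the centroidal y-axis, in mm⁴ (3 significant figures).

I_yy ≈ 5.46 × 10⁶ mm⁴

Break the section into simple shapes (no overlaps), measuring from the bottom-left corner of the bounding box.
Web: 8 × 270, A = 2 160 mm², x = 4 mm, Ī = 11 520 mm⁴.
Top flange (beyond web): 97 × 14, A = 1 358 mm², x = 56.5 mm, Ī = 1 064 785 mm⁴.
Bottom flange (beyond web): 97 × 14, A = 1 358 mm², x = 56.5 mm, Ī = 1 064 785 mm⁴.
Centroid: x̄ = ΣA·x / ΣA = 33.243 mm.
Transfer each piece to the centroidal y-axis using Ī + A·d² with d = x − 33.243:
  web: d = -29.243 mm → contributes +1 858 680 mm⁴
  top flange (beyond web): d = 23.257 mm → contributes +1 799 296 mm⁴
  bottom flange (beyond web): d = 23.257 mm → contributes +1 799 296 mm⁴
Total I = 5 457 273 mm⁴.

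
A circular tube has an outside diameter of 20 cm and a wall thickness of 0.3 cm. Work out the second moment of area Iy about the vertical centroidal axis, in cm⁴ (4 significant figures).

Break the section into simple shapes (no overlaps), measuring from the bottom-left corner of the bounding box.
Outer circle: ⌀20, A = 314.159 cm², x = 10 cm, Ī = 7853.98 cm⁴.
Bore (subtracted): ⌀19.4, A = 295.592 cm², x = 10 cm, Ī = 6953.07 cm⁴.
By symmetry the centroid is at mid-width, x̄ = 10 cm.
All pieces are centred on the vertical centroidal axis, so I = ΣĪ (holes subtracted) = 900.908 cm⁴.

Iy ≈ 900.9 cm⁴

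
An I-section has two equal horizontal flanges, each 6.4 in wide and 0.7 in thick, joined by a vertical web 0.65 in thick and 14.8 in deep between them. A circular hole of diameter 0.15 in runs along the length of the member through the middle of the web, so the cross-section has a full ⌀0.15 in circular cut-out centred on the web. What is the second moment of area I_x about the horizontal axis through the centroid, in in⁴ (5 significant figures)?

I_x ≈ 714.12 in⁴

Break the section into simple shapes (no overlaps), measuring from the bottom-left corner of the bounding box.
Bottom flange: 6.4 × 0.7, A = 4.48 in², y = 0.35 in, Ī = 0.1829333 in⁴.
Web: 0.65 × 14.8, A = 9.62 in², y = 8.1 in, Ī = 175.5971 in⁴.
Top flange: 6.4 × 0.7, A = 4.48 in², y = 15.85 in, Ī = 0.1829333 in⁴.
Hole (subtracted): ⌀0.15, A = 0.01767146 in², y = 8.1 in, Ī = 0.00002485049 in⁴.
By symmetry the centroid is at mid-height, ȳ = 8.1 in.
Transfer each piece to the horizontal axis through the centroid using Ī + A·d² with d = y − 8.1:
  bottom flange: d = -7.75 in → contributes +269.2629 in⁴
  web: d = 0 in → contributes +175.5971 in⁴
  top flange: d = 7.75 in → contributes +269.2629 in⁴
  hole: d = 0 in → contributes −0.00002485049 in⁴
Total I = 714.1229 in⁴.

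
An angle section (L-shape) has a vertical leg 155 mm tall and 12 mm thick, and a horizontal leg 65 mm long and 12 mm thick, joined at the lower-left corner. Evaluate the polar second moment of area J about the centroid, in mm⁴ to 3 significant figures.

Break the section into simple shapes (no overlaps), measuring from the bottom-left corner of the bounding box.
Vertical leg: 12 × 155, A = 1 860 mm², y = 77.5 mm, Ī = 3 723 875 mm⁴.
Horizontal leg (remainder): 53 × 12, A = 636 mm², y = 6 mm, Ī = 7 632 mm⁴.
Centroid: ȳ = ΣA·y / ΣA = 59.281 mm.
Transfer each piece to the centroidal x-axis using Ī + A·d² with d = y − 59.281:
  vertical leg: d = 18.219 mm → contributes +4 341 252 mm⁴
  horizontal leg (remainder): d = -53.281 mm → contributes +1 813 167 mm⁴
Total I = 6 154 419 mm⁴.
For the y-axis: x̄ = 14.281 mm.
Repeating about the centroidal y-axis gives I_y = 671 799 mm⁴.
Polar second moment: J = I_x + I_y = 6 826 217 mm⁴.

J ≈ 6.83 × 10⁶ mm⁴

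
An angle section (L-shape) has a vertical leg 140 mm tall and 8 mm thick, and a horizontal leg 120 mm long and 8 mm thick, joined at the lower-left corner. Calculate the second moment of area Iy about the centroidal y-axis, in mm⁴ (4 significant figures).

Treat the section as a set of non-overlapping primitives; coordinates are from the bounding-box lower-left.
Vertical leg: 8 × 140, A = 1 120 mm², x = 4 mm, Ī = 5973.33 mm⁴.
Horizontal leg (remainder): 112 × 8, A = 896 mm², x = 64 mm, Ī = 936 619 mm⁴.
Centroid: x̄ = ΣA·x / ΣA = 30.6667 mm.
Transfer each piece to the centroidal y-axis using Ī + A·d² with d = x − 30.6667:
  vertical leg: d = -26.6667 mm → contributes +802 418 mm⁴
  horizontal leg (remainder): d = 33.3333 mm → contributes +1 932 174 mm⁴
Total I = 2 734 592 mm⁴.

Iy ≈ 2.735 × 10⁶ mm⁴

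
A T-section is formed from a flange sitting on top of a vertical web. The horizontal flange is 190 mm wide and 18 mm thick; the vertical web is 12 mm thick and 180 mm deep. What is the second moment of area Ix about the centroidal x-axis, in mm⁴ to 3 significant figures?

Ix ≈ 1.89 × 10⁷ mm⁴

Decompose the section into non-overlapping parts with the origin at the bottom-left of its bounding rectangle.
Flange: 190 × 18, A = 3 420 mm², y = 189 mm, Ī = 92 340 mm⁴.
Web: 12 × 180, A = 2 160 mm², y = 90 mm, Ī = 5 832 000 mm⁴.
Centroid: ȳ = ΣA·y / ΣA = 150.68 mm.
Transfer each piece to the centroidal x-axis using Ī + A·d² with d = y − 150.68:
  flange: d = 38.323 mm → contributes +5 115 021 mm⁴
  web: d = -60.677 mm → contributes +13 784 578 mm⁴
Total I = 18 899 599 mm⁴.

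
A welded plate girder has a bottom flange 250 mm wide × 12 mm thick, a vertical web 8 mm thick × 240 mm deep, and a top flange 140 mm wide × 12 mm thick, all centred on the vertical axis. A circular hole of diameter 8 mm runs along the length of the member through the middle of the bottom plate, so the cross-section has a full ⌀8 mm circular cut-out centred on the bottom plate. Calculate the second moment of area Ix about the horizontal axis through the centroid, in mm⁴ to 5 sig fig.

Ix ≈ 7.8866 × 10⁷ mm⁴

Decompose the section into non-overlapping parts with the origin at the bottom-left of its bounding rectangle.
Bottom plate: 250 × 12, A = 3 000 mm², y = 6 mm, Ī = 36 000 mm⁴.
Web plate: 8 × 240, A = 1 920 mm², y = 132 mm, Ī = 9 216 000 mm⁴.
Top plate: 140 × 12, A = 1 680 mm², y = 258 mm, Ī = 20 160 mm⁴.
Hole (subtracted): ⌀8, A = 50.26548 mm², y = 6 mm, Ī = 201.0619 mm⁴.
Centroid: ȳ = ΣA·y / ΣA = 107.5736 mm.
Transfer each piece to the horizontal axis through the centroid using Ī + A·d² with d = y − 107.5736:
  bottom plate: d = -101.5736 mm → contributes +30 987 578 mm⁴
  web plate: d = 24.42642 mm → contributes +10 361 568 mm⁴
  top plate: d = 150.4264 mm → contributes +38 035 380 mm⁴
  hole: d = -101.5736 mm → contributes −518799.7 mm⁴
Total I = 78 865 726 mm⁴.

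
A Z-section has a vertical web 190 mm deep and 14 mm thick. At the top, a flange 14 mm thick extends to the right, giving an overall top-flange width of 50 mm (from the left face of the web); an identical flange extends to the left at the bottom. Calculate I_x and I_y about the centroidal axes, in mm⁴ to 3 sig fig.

I_x ≈ 1.58 × 10⁷ mm⁴, I_y ≈ 7.82 × 10⁵ mm⁴

Break the section into simple shapes (no overlaps), measuring from the bottom-left corner of the bounding box.
Web: 14 × 190, A = 2 660 mm², y = 95 mm, Ī = 8 002 167 mm⁴.
Top flange (beyond web): 36 × 14, A = 504 mm², y = 183 mm, Ī = 8 232 mm⁴.
Bottom flange (beyond web): 36 × 14, A = 504 mm², y = 7 mm, Ī = 8 232 mm⁴.
Centroid: ȳ = ΣA·y / ΣA = 95 mm.
Transfer each piece to the centroidal x-axis using Ī + A·d² with d = y − 95:
  web: d = 0 mm → contributes +8 002 167 mm⁴
  top flange (beyond web): d = 88 mm → contributes +3 911 208 mm⁴
  bottom flange (beyond web): d = -88 mm → contributes +3 911 208 mm⁴
Total I = 15 824 583 mm⁴.
For the y-axis: x̄ = 43 mm.
Repeating about the centroidal y-axis gives I_y = 782 311 mm⁴.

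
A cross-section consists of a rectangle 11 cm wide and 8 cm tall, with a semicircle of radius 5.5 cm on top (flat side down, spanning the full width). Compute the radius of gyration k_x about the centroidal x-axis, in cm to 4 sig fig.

Decompose the section into non-overlapping parts with the origin at the bottom-left of its bounding rectangle.
Rectangular body: 11 × 8, A = 88 cm², y = 4 cm, Ī = 469.333 cm⁴.
Semicircular cap: semicircle r = 5.5, A = 47.5166 cm², y = 10.3343 cm, Ī = 100.434 cm⁴.
Centroid: ȳ = ΣA·y / ΣA = 6.22101 cm.
Transfer each piece to the centroidal x-axis using Ī + A·d² with d = y − 6.22101:
  rectangular body: d = -2.22101 cm → contributes +903.425 cm⁴
  semicircular cap: d = 4.11327 cm → contributes +904.366 cm⁴
Total I = 1807.79 cm⁴.
Radius of gyration: k = √(I/A) = √(1807.79 / 135.517) = 3.6524 cm.

k_x ≈ 3.652 cm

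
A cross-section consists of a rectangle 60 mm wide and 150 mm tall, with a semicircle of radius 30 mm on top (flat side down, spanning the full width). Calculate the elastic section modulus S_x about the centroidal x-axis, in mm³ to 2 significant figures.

Split into non-overlapping primitives; take the origin at the lower-left of the bounding box.
Rectangular body: 60 × 150, A = 9 000 mm², y = 75 mm, Ī = 16 875 000 mm⁴.
Semicircular cap: semicircle r = 30, A = 1 414 mm², y = 162.7 mm, Ī = 88 903 mm⁴.
Centroid: ȳ = ΣA·y / ΣA = 86.91 mm.
Transfer each piece to the centroidal x-axis using Ī + A·d² with d = y − 86.91:
  rectangular body: d = -11.91 mm → contributes +18 151 661 mm⁴
  semicircular cap: d = 75.82 mm → contributes +8 216 382 mm⁴
Total I = 26 368 044 mm⁴.
Extreme fibre distance c = 93.09 mm; S = I/c = 283 254 mm³.

S_x ≈ 2.8 × 10⁵ mm³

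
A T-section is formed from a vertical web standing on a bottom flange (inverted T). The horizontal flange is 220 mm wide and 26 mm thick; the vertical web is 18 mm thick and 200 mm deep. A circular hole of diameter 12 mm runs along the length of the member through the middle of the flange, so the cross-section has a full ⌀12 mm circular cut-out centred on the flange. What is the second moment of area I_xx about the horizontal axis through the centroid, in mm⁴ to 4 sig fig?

Decompose the section into non-overlapping parts with the origin at the bottom-left of its bounding rectangle.
Flange: 220 × 26, A = 5 720 mm², y = 13 mm, Ī = 322 227 mm⁴.
Web: 18 × 200, A = 3 600 mm², y = 126 mm, Ī = 12 000 000 mm⁴.
Hole (subtracted): ⌀12, A = 113.097 mm², y = 13 mm, Ī = 1017.88 mm⁴.
Centroid: ȳ = ΣA·y / ΣA = 57.1842 mm.
Transfer each piece to the horizontal axis through the centroid using Ī + A·d² with d = y − 57.1842:
  flange: d = -44.1842 mm → contributes +11 489 080 mm⁴
  web: d = 68.8158 mm → contributes +29 048 192 mm⁴
  hole: d = -44.1842 mm → contributes −221 812 mm⁴
Total I = 40 315 460 mm⁴.

I_xx ≈ 4.032 × 10⁷ mm⁴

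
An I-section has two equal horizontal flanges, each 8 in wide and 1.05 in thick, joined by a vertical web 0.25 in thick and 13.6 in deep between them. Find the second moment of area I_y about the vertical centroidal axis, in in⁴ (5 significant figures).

I_y ≈ 89.618 in⁴

Treat the section as a set of non-overlapping primitives; coordinates are from the bounding-box lower-left.
Bottom flange: 8 × 1.05, A = 8.4 in², x = 4 in, Ī = 44.8 in⁴.
Web: 0.25 × 13.6, A = 3.4 in², x = 4 in, Ī = 0.01770833 in⁴.
Top flange: 8 × 1.05, A = 8.4 in², x = 4 in, Ī = 44.8 in⁴.
By symmetry the centroid is at mid-width, x̄ = 4 in.
All pieces are centred on the vertical centroidal axis, so I = ΣĪ = 89.61771 in⁴.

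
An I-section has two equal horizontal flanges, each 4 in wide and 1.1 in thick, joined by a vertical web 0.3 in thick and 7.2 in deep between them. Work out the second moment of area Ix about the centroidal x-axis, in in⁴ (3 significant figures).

Ix ≈ 162 in⁴

Break the section into simple shapes (no overlaps), measuring from the bottom-left corner of the bounding box.
Bottom flange: 4 × 1.1, A = 4.4 in², y = 0.55 in, Ī = 0.44367 in⁴.
Web: 0.3 × 7.2, A = 2.16 in², y = 4.7 in, Ī = 9.3312 in⁴.
Top flange: 4 × 1.1, A = 4.4 in², y = 8.85 in, Ī = 0.44367 in⁴.
By symmetry the centroid is at mid-height, ȳ = 4.7 in.
Transfer each piece to the centroidal x-axis using Ī + A·d² with d = y − 4.7:
  bottom flange: d = -4.15 in → contributes +76.223 in⁴
  web: d = 0 in → contributes +9.3312 in⁴
  top flange: d = 4.15 in → contributes +76.223 in⁴
Total I = 161.78 in⁴.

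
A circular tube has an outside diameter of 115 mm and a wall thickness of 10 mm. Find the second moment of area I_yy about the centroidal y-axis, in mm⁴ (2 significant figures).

I_yy ≈ 4.6 × 10⁶ mm⁴

Split into non-overlapping primitives; take the origin at the lower-left of the bounding box.
Outer circle: ⌀115, A = 10 387 mm², x = 57.5 mm, Ī = 8 585 414 mm⁴.
Bore (subtracted): ⌀95, A = 7 088 mm², x = 57.5 mm, Ī = 3 998 198 mm⁴.
By symmetry the centroid is at mid-width, x̄ = 57.5 mm.
All pieces are centred on the centroidal y-axis, so I = ΣĪ (holes subtracted) = 4 587 216 mm⁴.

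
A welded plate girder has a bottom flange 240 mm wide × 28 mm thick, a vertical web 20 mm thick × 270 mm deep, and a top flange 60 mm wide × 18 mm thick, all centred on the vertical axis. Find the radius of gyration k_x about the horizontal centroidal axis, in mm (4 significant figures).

k_x ≈ 106.8 mm

Split into non-overlapping primitives; take the origin at the lower-left of the bounding box.
Bottom plate: 240 × 28, A = 6 720 mm², y = 14 mm, Ī = 439 040 mm⁴.
Web plate: 20 × 270, A = 5 400 mm², y = 163 mm, Ī = 32 805 000 mm⁴.
Top plate: 60 × 18, A = 1 080 mm², y = 307 mm, Ī = 29 160 mm⁴.
Centroid: ȳ = ΣA·y / ΣA = 98.9273 mm.
Transfer each piece to the horizontal centroidal axis using Ī + A·d² with d = y − 98.9273:
  bottom plate: d = -84.9273 mm → contributes +48 907 992 mm⁴
  web plate: d = 64.0727 mm → contributes +54 973 698 mm⁴
  top plate: d = 208.073 mm → contributes +46 786 961 mm⁴
Total I = 150 668 650 mm⁴.
Radius of gyration: k = √(I/A) = √(150 668 650 / 13 200) = 106.838 mm.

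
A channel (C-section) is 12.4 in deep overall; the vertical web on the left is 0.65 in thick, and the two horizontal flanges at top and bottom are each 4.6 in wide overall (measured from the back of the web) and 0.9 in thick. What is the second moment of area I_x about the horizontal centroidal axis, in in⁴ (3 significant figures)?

I_x ≈ 339 in⁴

Break the section into simple shapes (no overlaps), measuring from the bottom-left corner of the bounding box.
Web: 0.65 × 12.4, A = 8.06 in², y = 6.2 in, Ī = 103.28 in⁴.
Top flange (beyond web): 3.95 × 0.9, A = 3.555 in², y = 11.95 in, Ī = 0.23996 in⁴.
Bottom flange (beyond web): 3.95 × 0.9, A = 3.555 in², y = 0.45 in, Ī = 0.23996 in⁴.
By symmetry the centroid is at mid-height, ȳ = 6.2 in.
Transfer each piece to the horizontal centroidal axis using Ī + A·d² with d = y − 6.2:
  web: d = 0 in → contributes +103.28 in⁴
  top flange (beyond web): d = 5.75 in → contributes +117.78 in⁴
  bottom flange (beyond web): d = -5.75 in → contributes +117.78 in⁴
Total I = 338.83 in⁴.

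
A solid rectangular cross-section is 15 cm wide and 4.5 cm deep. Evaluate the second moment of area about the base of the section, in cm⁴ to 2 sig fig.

I_base ≈ 460 cm⁴

The section: 15 × 4.5, A = 67.5 cm², y = 2.25 cm, Ī = 113.9 cm⁴.
Transfer it to the base of the section using Ī + A·d² with d = y − 0:
  the section: d = 2.25 cm → contributes +455.6 cm⁴
Total I = 455.6 cm⁴.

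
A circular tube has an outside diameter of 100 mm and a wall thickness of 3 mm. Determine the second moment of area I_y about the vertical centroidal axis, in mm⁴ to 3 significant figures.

Treat the section as a set of non-overlapping primitives; coordinates are from the bounding-box lower-left.
Outer circle: ⌀100, A = 7 854 mm², x = 50 mm, Ī = 4 908 739 mm⁴.
Bore (subtracted): ⌀94, A = 6939.8 mm², x = 50 mm, Ī = 3 832 492 mm⁴.
By symmetry the centroid is at mid-width, x̄ = 50 mm.
All pieces are centred on the vertical centroidal axis, so I = ΣĪ (holes subtracted) = 1 076 246 mm⁴.

I_y ≈ 1.08 × 10⁶ mm⁴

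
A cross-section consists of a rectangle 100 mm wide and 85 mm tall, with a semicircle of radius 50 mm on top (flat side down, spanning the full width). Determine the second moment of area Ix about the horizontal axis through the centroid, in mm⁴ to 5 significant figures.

Ix ≈ 1.6710 × 10⁷ mm⁴

Decompose the section into non-overlapping parts with the origin at the bottom-left of its bounding rectangle.
Rectangular body: 100 × 85, A = 8 500 mm², y = 42.5 mm, Ī = 5 117 708 mm⁴.
Semicircular cap: semicircle r = 50, A = 3926.991 mm², y = 106.2207 mm, Ī = 685 981 mm⁴.
Centroid: ȳ = ΣA·y / ΣA = 62.63604 mm.
Transfer each piece to the horizontal axis through the centroid using Ī + A·d² with d = y − 62.63604:
  rectangular body: d = -20.13604 mm → contributes +8 564 121 mm⁴
  semicircular cap: d = 43.58461 mm → contributes +8 145 766 mm⁴
Total I = 16 709 887 mm⁴.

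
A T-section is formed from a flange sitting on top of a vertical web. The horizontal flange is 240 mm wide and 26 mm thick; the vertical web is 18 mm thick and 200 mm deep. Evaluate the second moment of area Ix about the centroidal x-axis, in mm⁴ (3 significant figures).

Ix ≈ 4.15 × 10⁷ mm⁴

Treat the section as a set of non-overlapping primitives; coordinates are from the bounding-box lower-left.
Flange: 240 × 26, A = 6 240 mm², y = 213 mm, Ī = 351 520 mm⁴.
Web: 18 × 200, A = 3 600 mm², y = 100 mm, Ī = 12 000 000 mm⁴.
Centroid: ȳ = ΣA·y / ΣA = 171.66 mm.
Transfer each piece to the centroidal x-axis using Ī + A·d² with d = y − 171.66:
  flange: d = 41.341 mm → contributes +11 016 408 mm⁴
  web: d = -71.659 mm → contributes +30 485 805 mm⁴
Total I = 41 502 213 mm⁴.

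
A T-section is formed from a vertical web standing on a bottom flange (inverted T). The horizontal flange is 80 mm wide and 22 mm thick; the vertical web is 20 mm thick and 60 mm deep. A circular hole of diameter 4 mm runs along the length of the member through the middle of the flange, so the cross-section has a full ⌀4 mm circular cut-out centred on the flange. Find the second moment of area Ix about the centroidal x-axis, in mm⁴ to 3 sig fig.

Ix ≈ 1.63 × 10⁶ mm⁴

Treat the section as a set of non-overlapping primitives; coordinates are from the bounding-box lower-left.
Flange: 80 × 22, A = 1 760 mm², y = 11 mm, Ī = 70 987 mm⁴.
Web: 20 × 60, A = 1 200 mm², y = 52 mm, Ī = 360 000 mm⁴.
Hole (subtracted): ⌀4, A = 12.566 mm², y = 11 mm, Ī = 12.566 mm⁴.
Centroid: ȳ = ΣA·y / ΣA = 27.692 mm.
Transfer each piece to the centroidal x-axis using Ī + A·d² with d = y − 27.692:
  flange: d = -16.692 mm → contributes +561 392 mm⁴
  web: d = 24.308 mm → contributes +1 069 026 mm⁴
  hole: d = -16.692 mm → contributes −3 514 mm⁴
Total I = 1 626 904 mm⁴.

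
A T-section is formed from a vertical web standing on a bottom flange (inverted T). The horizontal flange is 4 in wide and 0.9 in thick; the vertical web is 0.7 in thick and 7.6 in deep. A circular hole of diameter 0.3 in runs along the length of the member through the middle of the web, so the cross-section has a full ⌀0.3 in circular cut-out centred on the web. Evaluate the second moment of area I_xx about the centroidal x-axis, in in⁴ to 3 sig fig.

I_xx ≈ 64.4 in⁴

Split into non-overlapping primitives; take the origin at the lower-left of the bounding box.
Flange: 4 × 0.9, A = 3.6 in², y = 0.45 in, Ī = 0.243 in⁴.
Web: 0.7 × 7.6, A = 5.32 in², y = 4.7 in, Ī = 25.607 in⁴.
Hole (subtracted): ⌀0.3, A = 0.070686 in², y = 4.7 in, Ī = 0.00039761 in⁴.
Centroid: ȳ = ΣA·y / ΣA = 2.9711 in.
Transfer each piece to the centroidal x-axis using Ī + A·d² with d = y − 2.9711:
  flange: d = -2.5211 in → contributes +23.124 in⁴
  web: d = 1.7289 in → contributes +41.51 in⁴
  hole: d = 1.7289 in → contributes −0.2117 in⁴
Total I = 64.422 in⁴.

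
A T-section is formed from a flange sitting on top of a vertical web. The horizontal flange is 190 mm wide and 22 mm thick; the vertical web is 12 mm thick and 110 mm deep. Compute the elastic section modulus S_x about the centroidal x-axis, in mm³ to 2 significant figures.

Break the section into simple shapes (no overlaps), measuring from the bottom-left corner of the bounding box.
Flange: 190 × 22, A = 4 180 mm², y = 121 mm, Ī = 168 593 mm⁴.
Web: 12 × 110, A = 1 320 mm², y = 55 mm, Ī = 1 331 000 mm⁴.
Centroid: ȳ = ΣA·y / ΣA = 105.2 mm.
Transfer each piece to the centroidal x-axis using Ī + A·d² with d = y − 105.2:
  flange: d = 15.84 mm → contributes +1 217 379 mm⁴
  web: d = -50.16 mm → contributes +4 652 154 mm⁴
Total I = 5 869 533 mm⁴.
Extreme fibre distance c = 105.2 mm; S = I/c = 55 815 mm³.

S_x ≈ 5.6 × 10⁴ mm³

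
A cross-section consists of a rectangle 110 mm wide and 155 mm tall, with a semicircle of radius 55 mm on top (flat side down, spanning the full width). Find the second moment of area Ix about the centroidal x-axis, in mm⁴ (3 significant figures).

Split into non-overlapping primitives; take the origin at the lower-left of the bounding box.
Rectangular body: 110 × 155, A = 17 050 mm², y = 77.5 mm, Ī = 34 135 521 mm⁴.
Semicircular cap: semicircle r = 55, A = 4751.7 mm², y = 178.34 mm, Ī = 1 004 345 mm⁴.
Centroid: ȳ = ΣA·y / ΣA = 99.479 mm.
Transfer each piece to the centroidal x-axis using Ī + A·d² with d = y − 99.479:
  rectangular body: d = -21.979 mm → contributes +42 371 684 mm⁴
  semicircular cap: d = 78.864 mm → contributes +30 557 516 mm⁴
Total I = 72 929 200 mm⁴.

Ix ≈ 7.29 × 10⁷ mm⁴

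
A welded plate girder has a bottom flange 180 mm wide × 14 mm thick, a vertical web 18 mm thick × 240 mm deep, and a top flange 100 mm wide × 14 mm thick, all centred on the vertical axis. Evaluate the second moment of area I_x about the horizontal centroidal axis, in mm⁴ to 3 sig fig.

Decompose the section into non-overlapping parts with the origin at the bottom-left of its bounding rectangle.
Bottom plate: 180 × 14, A = 2 520 mm², y = 7 mm, Ī = 41 160 mm⁴.
Web plate: 18 × 240, A = 4 320 mm², y = 134 mm, Ī = 20 736 000 mm⁴.
Top plate: 100 × 14, A = 1 400 mm², y = 261 mm, Ī = 22 867 mm⁴.
Centroid: ȳ = ΣA·y / ΣA = 116.74 mm.
Transfer each piece to the horizontal centroidal axis using Ī + A·d² with d = y − 116.74:
  bottom plate: d = -109.74 mm → contributes +30 388 005 mm⁴
  web plate: d = 17.262 mm → contributes +22 023 279 mm⁴
  top plate: d = 144.26 mm → contributes +29 159 056 mm⁴
Total I = 81 570 340 mm⁴.

I_x ≈ 8.16 × 10⁷ mm⁴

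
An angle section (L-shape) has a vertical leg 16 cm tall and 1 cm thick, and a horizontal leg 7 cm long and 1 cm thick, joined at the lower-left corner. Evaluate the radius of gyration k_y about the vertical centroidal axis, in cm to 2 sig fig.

k_y ≈ 1.8 cm

Split into non-overlapping primitives; take the origin at the lower-left of the bounding box.
Vertical leg: 1 × 16, A = 16 cm², x = 0.5 cm, Ī = 1.333 cm⁴.
Horizontal leg (remainder): 6 × 1, A = 6 cm², x = 4 cm, Ī = 18 cm⁴.
Centroid: x̄ = ΣA·x / ΣA = 1.455 cm.
Transfer each piece to the vertical centroidal axis using Ī + A·d² with d = x − 1.455:
  vertical leg: d = -0.9545 cm → contributes +15.91 cm⁴
  horizontal leg (remainder): d = 2.545 cm → contributes +56.88 cm⁴
Total I = 72.79 cm⁴.
Radius of gyration: k = √(I/A) = √(72.79 / 22) = 1.819 cm.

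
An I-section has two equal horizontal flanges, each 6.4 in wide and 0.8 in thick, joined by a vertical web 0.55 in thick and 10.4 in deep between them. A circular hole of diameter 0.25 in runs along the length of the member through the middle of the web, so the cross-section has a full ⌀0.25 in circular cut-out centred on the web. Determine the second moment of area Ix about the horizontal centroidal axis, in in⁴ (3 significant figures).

Break the section into simple shapes (no overlaps), measuring from the bottom-left corner of the bounding box.
Bottom flange: 6.4 × 0.8, A = 5.12 in², y = 0.4 in, Ī = 0.27307 in⁴.
Web: 0.55 × 10.4, A = 5.72 in², y = 6 in, Ī = 51.556 in⁴.
Top flange: 6.4 × 0.8, A = 5.12 in², y = 11.6 in, Ī = 0.27307 in⁴.
Hole (subtracted): ⌀0.25, A = 0.049087 in², y = 6 in, Ī = 0.00019175 in⁴.
By symmetry the centroid is at mid-height, ȳ = 6 in.
Transfer each piece to the horizontal centroidal axis using Ī + A·d² with d = y − 6:
  bottom flange: d = -5.6 in → contributes +160.84 in⁴
  web: d = 0 in → contributes +51.556 in⁴
  top flange: d = 5.6 in → contributes +160.84 in⁴
  hole: d = 0 in → contributes −0.00019175 in⁴
Total I = 373.23 in⁴.

Ix ≈ 373 in⁴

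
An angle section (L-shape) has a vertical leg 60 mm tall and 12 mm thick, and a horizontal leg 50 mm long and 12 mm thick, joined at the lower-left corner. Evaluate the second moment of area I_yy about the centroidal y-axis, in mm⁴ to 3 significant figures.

I_yy ≈ 2.38 × 10⁵ mm⁴

Treat the section as a set of non-overlapping primitives; coordinates are from the bounding-box lower-left.
Vertical leg: 12 × 60, A = 720 mm², x = 6 mm, Ī = 8 640 mm⁴.
Horizontal leg (remainder): 38 × 12, A = 456 mm², x = 31 mm, Ī = 54 872 mm⁴.
Centroid: x̄ = ΣA·x / ΣA = 15.694 mm.
Transfer each piece to the centroidal y-axis using Ī + A·d² with d = x − 15.694:
  vertical leg: d = -9.6939 mm → contributes +76 299 mm⁴
  horizontal leg (remainder): d = 15.306 mm → contributes +161 702 mm⁴
Total I = 238 002 mm⁴.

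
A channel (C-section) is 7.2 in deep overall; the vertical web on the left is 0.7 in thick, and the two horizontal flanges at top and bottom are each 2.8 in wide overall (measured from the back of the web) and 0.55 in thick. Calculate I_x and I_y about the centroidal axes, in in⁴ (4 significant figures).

I_x ≈ 47.37 in⁴, I_y ≈ 4.159 in⁴

Break the section into simple shapes (no overlaps), measuring from the bottom-left corner of the bounding box.
Web: 0.7 × 7.2, A = 5.04 in², y = 3.6 in, Ī = 21.7728 in⁴.
Top flange (beyond web): 2.1 × 0.55, A = 1.155 in², y = 6.925 in, Ī = 0.0291156 in⁴.
Bottom flange (beyond web): 2.1 × 0.55, A = 1.155 in², y = 0.275 in, Ī = 0.0291156 in⁴.
By symmetry the centroid is at mid-height, ȳ = 3.6 in.
Transfer each piece to the centroidal x-axis using Ī + A·d² with d = y − 3.6:
  web: d = 0 in → contributes +21.7728 in⁴
  top flange (beyond web): d = 3.325 in → contributes +12.7984 in⁴
  bottom flange (beyond web): d = -3.325 in → contributes +12.7984 in⁴
Total I = 47.3695 in⁴.
For the y-axis: x̄ = 0.79 in.
Repeating about the centroidal y-axis gives I_y = 4.15937 in⁴.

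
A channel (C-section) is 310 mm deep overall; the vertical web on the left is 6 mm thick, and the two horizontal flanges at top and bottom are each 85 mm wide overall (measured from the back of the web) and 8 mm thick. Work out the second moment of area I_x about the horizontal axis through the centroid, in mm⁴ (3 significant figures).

Treat the section as a set of non-overlapping primitives; coordinates are from the bounding-box lower-left.
Web: 6 × 310, A = 1 860 mm², y = 155 mm, Ī = 14 895 500 mm⁴.
Top flange (beyond web): 79 × 8, A = 632 mm², y = 306 mm, Ī = 3370.7 mm⁴.
Bottom flange (beyond web): 79 × 8, A = 632 mm², y = 4 mm, Ī = 3370.7 mm⁴.
By symmetry the centroid is at mid-height, ȳ = 155 mm.
Transfer each piece to the horizontal axis through the centroid using Ī + A·d² with d = y − 155:
  web: d = 0 mm → contributes +14 895 500 mm⁴
  top flange (beyond web): d = 151 mm → contributes +14 413 603 mm⁴
  bottom flange (beyond web): d = -151 mm → contributes +14 413 603 mm⁴
Total I = 43 722 705 mm⁴.

I_x ≈ 4.37 × 10⁷ mm⁴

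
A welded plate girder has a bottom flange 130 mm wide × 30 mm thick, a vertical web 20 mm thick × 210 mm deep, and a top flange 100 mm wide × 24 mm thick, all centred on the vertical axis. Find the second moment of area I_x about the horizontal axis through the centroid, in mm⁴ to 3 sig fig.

I_x ≈ 1.02 × 10⁸ mm⁴

Treat the section as a set of non-overlapping primitives; coordinates are from the bounding-box lower-left.
Bottom plate: 130 × 30, A = 3 900 mm², y = 15 mm, Ī = 292 500 mm⁴.
Web plate: 20 × 210, A = 4 200 mm², y = 135 mm, Ī = 15 435 000 mm⁴.
Top plate: 100 × 24, A = 2 400 mm², y = 252 mm, Ī = 115 200 mm⁴.
Centroid: ȳ = ΣA·y / ΣA = 117.17 mm.
Transfer each piece to the horizontal axis through the centroid using Ī + A·d² with d = y − 117.17:
  bottom plate: d = -102.17 mm → contributes +41 004 603 mm⁴
  web plate: d = 17.829 mm → contributes +16 770 003 mm⁴
  top plate: d = 134.83 mm → contributes +43 744 185 mm⁴
Total I = 101 518 791 mm⁴.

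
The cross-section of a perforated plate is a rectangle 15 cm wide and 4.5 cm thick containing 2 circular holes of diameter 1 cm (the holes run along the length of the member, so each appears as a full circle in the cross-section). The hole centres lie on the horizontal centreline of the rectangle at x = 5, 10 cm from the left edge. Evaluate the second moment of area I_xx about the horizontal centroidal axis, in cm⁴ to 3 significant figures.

I_xx ≈ 114 cm⁴

Treat the section as a set of non-overlapping primitives; coordinates are from the bounding-box lower-left.
Plate: 15 × 4.5, A = 67.5 cm², y = 2.25 cm, Ī = 113.91 cm⁴.
Hole 1 (subtracted): ⌀1, A = 0.7854 cm², y = 2.25 cm, Ī = 0.049087 cm⁴.
Hole 2 (subtracted): ⌀1, A = 0.7854 cm², y = 2.25 cm, Ī = 0.049087 cm⁴.
By symmetry the centroid is at mid-height, ȳ = 2.25 cm.
All pieces are centred on the horizontal centroidal axis, so I = ΣĪ (holes subtracted) = 113.81 cm⁴.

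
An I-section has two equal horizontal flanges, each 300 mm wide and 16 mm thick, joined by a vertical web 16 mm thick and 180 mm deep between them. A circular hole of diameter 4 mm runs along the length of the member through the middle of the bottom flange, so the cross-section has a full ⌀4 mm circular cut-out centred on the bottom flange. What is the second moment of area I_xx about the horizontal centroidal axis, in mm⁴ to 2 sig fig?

I_xx ≈ 1.0 × 10⁸ mm⁴

Split into non-overlapping primitives; take the origin at the lower-left of the bounding box.
Bottom flange: 300 × 16, A = 4 800 mm², y = 8 mm, Ī = 102 400 mm⁴.
Web: 16 × 180, A = 2 880 mm², y = 106 mm, Ī = 7 776 000 mm⁴.
Top flange: 300 × 16, A = 4 800 mm², y = 204 mm, Ī = 102 400 mm⁴.
Hole (subtracted): ⌀4, A = 12.57 mm², y = 8 mm, Ī = 12.57 mm⁴.
Centroid: ȳ = ΣA·y / ΣA = 106.1 mm.
Transfer each piece to the horizontal centroidal axis using Ī + A·d² with d = y − 106.1:
  bottom flange: d = -98.1 mm → contributes +46 294 577 mm⁴
  web: d = -0.09878 mm → contributes +7 776 028 mm⁴
  top flange: d = 97.9 mm → contributes +46 108 717 mm⁴
  hole: d = -98.1 mm → contributes −120 943 mm⁴
Total I = 100 058 378 mm⁴.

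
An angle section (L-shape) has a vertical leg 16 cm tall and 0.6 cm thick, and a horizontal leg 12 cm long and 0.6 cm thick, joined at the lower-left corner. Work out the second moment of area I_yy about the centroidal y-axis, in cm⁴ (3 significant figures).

I_yy ≈ 218 cm⁴

Decompose the section into non-overlapping parts with the origin at the bottom-left of its bounding rectangle.
Vertical leg: 0.6 × 16, A = 9.6 cm², x = 0.3 cm, Ī = 0.288 cm⁴.
Horizontal leg (remainder): 11.4 × 0.6, A = 6.84 cm², x = 6.3 cm, Ī = 74.077 cm⁴.
Centroid: x̄ = ΣA·x / ΣA = 2.7964 cm.
Transfer each piece to the centroidal y-axis using Ī + A·d² with d = x − 2.7964:
  vertical leg: d = -2.4964 cm → contributes +60.113 cm⁴
  horizontal leg (remainder): d = 3.5036 cm → contributes +158.04 cm⁴
Total I = 218.15 cm⁴.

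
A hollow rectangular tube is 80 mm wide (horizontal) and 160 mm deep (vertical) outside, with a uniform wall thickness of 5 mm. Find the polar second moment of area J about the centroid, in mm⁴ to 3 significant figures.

Split into non-overlapping primitives; take the origin at the lower-left of the bounding box.
Outer rectangle: 80 × 160, A = 12 800 mm², y = 80 mm, Ī = 27 306 667 mm⁴.
Inner void (subtracted): 70 × 150, A = 10 500 mm², y = 80 mm, Ī = 19 687 500 mm⁴.
By symmetry the centroid is at mid-height, ȳ = 80 mm.
All pieces are centred on the centroidal x-axis, so I = ΣĪ (holes subtracted) = 7 619 167 mm⁴.
Repeating about the centroidal y-axis gives I_y = 2 539 167 mm⁴.
Polar second moment: J = I_x + I_y = 10 158 333 mm⁴.

J ≈ 1.02 × 10⁷ mm⁴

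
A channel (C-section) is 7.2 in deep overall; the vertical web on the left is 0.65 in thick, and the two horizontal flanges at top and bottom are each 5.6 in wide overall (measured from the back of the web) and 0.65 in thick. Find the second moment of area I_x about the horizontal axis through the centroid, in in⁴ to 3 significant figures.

I_x ≈ 89.5 in⁴

Treat the section as a set of non-overlapping primitives; coordinates are from the bounding-box lower-left.
Web: 0.65 × 7.2, A = 4.68 in², y = 3.6 in, Ī = 20.218 in⁴.
Top flange (beyond web): 4.95 × 0.65, A = 3.2175 in², y = 6.875 in, Ī = 0.11328 in⁴.
Bottom flange (beyond web): 4.95 × 0.65, A = 3.2175 in², y = 0.325 in, Ī = 0.11328 in⁴.
By symmetry the centroid is at mid-height, ȳ = 3.6 in.
Transfer each piece to the horizontal axis through the centroid using Ī + A·d² with d = y − 3.6:
  web: d = 0 in → contributes +20.218 in⁴
  top flange (beyond web): d = 3.275 in → contributes +34.623 in⁴
  bottom flange (beyond web): d = -3.275 in → contributes +34.623 in⁴
Total I = 89.464 in⁴.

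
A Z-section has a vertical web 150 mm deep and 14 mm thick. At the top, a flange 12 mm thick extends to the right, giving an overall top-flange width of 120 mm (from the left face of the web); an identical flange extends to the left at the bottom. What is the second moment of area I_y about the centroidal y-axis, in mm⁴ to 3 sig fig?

Break the section into simple shapes (no overlaps), measuring from the bottom-left corner of the bounding box.
Web: 14 × 150, A = 2 100 mm², x = 113 mm, Ī = 34 300 mm⁴.
Top flange (beyond web): 106 × 12, A = 1 272 mm², x = 173 mm, Ī = 1 191 016 mm⁴.
Bottom flange (beyond web): 106 × 12, A = 1 272 mm², x = 53 mm, Ī = 1 191 016 mm⁴.
Centroid: x̄ = ΣA·x / ΣA = 113 mm.
Transfer each piece to the centroidal y-axis using Ī + A·d² with d = x − 113:
  web: d = 0 mm → contributes +34 300 mm⁴
  top flange (beyond web): d = 60 mm → contributes +5 770 216 mm⁴
  bottom flange (beyond web): d = -60 mm → contributes +5 770 216 mm⁴
Total I = 11 574 732 mm⁴.

I_y ≈ 1.16 × 10⁷ mm⁴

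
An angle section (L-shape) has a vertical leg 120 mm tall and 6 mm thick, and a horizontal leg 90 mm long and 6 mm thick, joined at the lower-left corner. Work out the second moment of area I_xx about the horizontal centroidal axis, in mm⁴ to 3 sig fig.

I_xx ≈ 1.83 × 10⁶ mm⁴

Decompose the section into non-overlapping parts with the origin at the bottom-left of its bounding rectangle.
Vertical leg: 6 × 120, A = 720 mm², y = 60 mm, Ī = 864 000 mm⁴.
Horizontal leg (remainder): 84 × 6, A = 504 mm², y = 3 mm, Ī = 1 512 mm⁴.
Centroid: ȳ = ΣA·y / ΣA = 36.529 mm.
Transfer each piece to the horizontal centroidal axis using Ī + A·d² with d = y − 36.529:
  vertical leg: d = 23.471 mm → contributes +1 260 625 mm⁴
  horizontal leg (remainder): d = -33.529 mm → contributes +568 120 mm⁴
Total I = 1 828 745 mm⁴.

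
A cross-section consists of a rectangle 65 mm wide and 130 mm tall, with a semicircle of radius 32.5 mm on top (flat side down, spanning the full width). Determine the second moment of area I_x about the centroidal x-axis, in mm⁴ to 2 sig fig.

I_x ≈ 2.1 × 10⁷ mm⁴

Treat the section as a set of non-overlapping primitives; coordinates are from the bounding-box lower-left.
Rectangular body: 65 × 130, A = 8 450 mm², y = 65 mm, Ī = 11 900 417 mm⁴.
Semicircular cap: semicircle r = 32.5, A = 1 659 mm², y = 143.8 mm, Ī = 122 452 mm⁴.
Centroid: ȳ = ΣA·y / ΣA = 77.93 mm.
Transfer each piece to the centroidal x-axis using Ī + A·d² with d = y − 77.93:
  rectangular body: d = -12.93 mm → contributes +13 313 541 mm⁴
  semicircular cap: d = 65.86 mm → contributes +7 319 434 mm⁴
Total I = 20 632 975 mm⁴.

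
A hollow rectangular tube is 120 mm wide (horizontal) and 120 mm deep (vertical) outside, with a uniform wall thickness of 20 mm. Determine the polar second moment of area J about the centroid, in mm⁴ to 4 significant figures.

Decompose the section into non-overlapping parts with the origin at the bottom-left of its bounding rectangle.
Outer rectangle: 120 × 120, A = 14 400 mm², y = 60 mm, Ī = 17 280 000 mm⁴.
Inner void (subtracted): 80 × 80, A = 6 400 mm², y = 60 mm, Ī = 3 413 333 mm⁴.
By symmetry the centroid is at mid-height, ȳ = 60 mm.
All pieces are centred on the centroidal x-axis, so I = ΣĪ (holes subtracted) = 13 866 667 mm⁴.
Repeating about the centroidal y-axis gives I_y = 13 866 667 mm⁴.
Polar second moment: J = I_x + I_y = 27 733 333 mm⁴.

J ≈ 2.773 × 10⁷ mm⁴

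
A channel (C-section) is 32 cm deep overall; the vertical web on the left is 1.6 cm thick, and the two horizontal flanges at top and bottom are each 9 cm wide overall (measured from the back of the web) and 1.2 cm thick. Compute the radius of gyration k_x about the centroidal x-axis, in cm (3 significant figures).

k_x ≈ 11.2 cm

Break the section into simple shapes (no overlaps), measuring from the bottom-left corner of the bounding box.
Web: 1.6 × 32, A = 51.2 cm², y = 16 cm, Ī = 4369.1 cm⁴.
Top flange (beyond web): 7.4 × 1.2, A = 8.88 cm², y = 31.4 cm, Ī = 1.0656 cm⁴.
Bottom flange (beyond web): 7.4 × 1.2, A = 8.88 cm², y = 0.6 cm, Ī = 1.0656 cm⁴.
By symmetry the centroid is at mid-height, ȳ = 16 cm.
Transfer each piece to the centroidal x-axis using Ī + A·d² with d = y − 16:
  web: d = 0 cm → contributes +4369.1 cm⁴
  top flange (beyond web): d = 15.4 cm → contributes +2 107 cm⁴
  bottom flange (beyond web): d = -15.4 cm → contributes +2 107 cm⁴
Total I = 8583.2 cm⁴.
Radius of gyration: k = √(I/A) = √(8583.2 / 68.96) = 11.156 cm.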